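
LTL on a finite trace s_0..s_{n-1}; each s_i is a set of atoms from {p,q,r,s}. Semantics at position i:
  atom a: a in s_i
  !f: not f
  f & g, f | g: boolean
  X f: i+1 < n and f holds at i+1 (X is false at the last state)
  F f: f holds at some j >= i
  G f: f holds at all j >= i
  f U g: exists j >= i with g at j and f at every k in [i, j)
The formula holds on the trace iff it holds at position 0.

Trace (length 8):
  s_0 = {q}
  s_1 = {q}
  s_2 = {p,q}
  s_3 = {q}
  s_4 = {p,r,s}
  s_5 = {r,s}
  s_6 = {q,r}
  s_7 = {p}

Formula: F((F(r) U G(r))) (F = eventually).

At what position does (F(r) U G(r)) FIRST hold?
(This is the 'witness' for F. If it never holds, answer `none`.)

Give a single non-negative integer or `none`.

Answer: none

Derivation:
s_0={q}: (F(r) U G(r))=False F(r)=True r=False G(r)=False
s_1={q}: (F(r) U G(r))=False F(r)=True r=False G(r)=False
s_2={p,q}: (F(r) U G(r))=False F(r)=True r=False G(r)=False
s_3={q}: (F(r) U G(r))=False F(r)=True r=False G(r)=False
s_4={p,r,s}: (F(r) U G(r))=False F(r)=True r=True G(r)=False
s_5={r,s}: (F(r) U G(r))=False F(r)=True r=True G(r)=False
s_6={q,r}: (F(r) U G(r))=False F(r)=True r=True G(r)=False
s_7={p}: (F(r) U G(r))=False F(r)=False r=False G(r)=False
F((F(r) U G(r))) does not hold (no witness exists).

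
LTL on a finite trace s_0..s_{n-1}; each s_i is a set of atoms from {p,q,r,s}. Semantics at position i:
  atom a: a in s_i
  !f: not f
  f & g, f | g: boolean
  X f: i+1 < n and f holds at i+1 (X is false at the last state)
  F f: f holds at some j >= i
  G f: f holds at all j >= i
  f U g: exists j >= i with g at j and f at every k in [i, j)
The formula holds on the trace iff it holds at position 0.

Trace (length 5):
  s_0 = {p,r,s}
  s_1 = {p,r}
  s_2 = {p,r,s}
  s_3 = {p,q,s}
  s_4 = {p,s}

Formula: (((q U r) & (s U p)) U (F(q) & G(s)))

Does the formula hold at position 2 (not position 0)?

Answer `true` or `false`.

s_0={p,r,s}: (((q U r) & (s U p)) U (F(q) & G(s)))=True ((q U r) & (s U p))=True (q U r)=True q=False r=True (s U p)=True s=True p=True (F(q) & G(s))=False F(q)=True G(s)=False
s_1={p,r}: (((q U r) & (s U p)) U (F(q) & G(s)))=True ((q U r) & (s U p))=True (q U r)=True q=False r=True (s U p)=True s=False p=True (F(q) & G(s))=False F(q)=True G(s)=False
s_2={p,r,s}: (((q U r) & (s U p)) U (F(q) & G(s)))=True ((q U r) & (s U p))=True (q U r)=True q=False r=True (s U p)=True s=True p=True (F(q) & G(s))=True F(q)=True G(s)=True
s_3={p,q,s}: (((q U r) & (s U p)) U (F(q) & G(s)))=True ((q U r) & (s U p))=False (q U r)=False q=True r=False (s U p)=True s=True p=True (F(q) & G(s))=True F(q)=True G(s)=True
s_4={p,s}: (((q U r) & (s U p)) U (F(q) & G(s)))=False ((q U r) & (s U p))=False (q U r)=False q=False r=False (s U p)=True s=True p=True (F(q) & G(s))=False F(q)=False G(s)=True
Evaluating at position 2: result = True

Answer: true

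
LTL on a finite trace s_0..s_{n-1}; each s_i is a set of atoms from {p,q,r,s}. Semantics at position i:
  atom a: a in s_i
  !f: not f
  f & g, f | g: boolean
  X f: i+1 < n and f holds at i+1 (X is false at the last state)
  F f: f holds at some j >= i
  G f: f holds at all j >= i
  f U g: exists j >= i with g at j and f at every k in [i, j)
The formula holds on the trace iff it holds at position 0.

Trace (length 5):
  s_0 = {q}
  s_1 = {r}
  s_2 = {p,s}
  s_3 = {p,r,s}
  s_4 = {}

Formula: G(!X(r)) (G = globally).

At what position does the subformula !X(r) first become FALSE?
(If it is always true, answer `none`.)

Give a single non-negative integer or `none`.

Answer: 0

Derivation:
s_0={q}: !X(r)=False X(r)=True r=False
s_1={r}: !X(r)=True X(r)=False r=True
s_2={p,s}: !X(r)=False X(r)=True r=False
s_3={p,r,s}: !X(r)=True X(r)=False r=True
s_4={}: !X(r)=True X(r)=False r=False
G(!X(r)) holds globally = False
First violation at position 0.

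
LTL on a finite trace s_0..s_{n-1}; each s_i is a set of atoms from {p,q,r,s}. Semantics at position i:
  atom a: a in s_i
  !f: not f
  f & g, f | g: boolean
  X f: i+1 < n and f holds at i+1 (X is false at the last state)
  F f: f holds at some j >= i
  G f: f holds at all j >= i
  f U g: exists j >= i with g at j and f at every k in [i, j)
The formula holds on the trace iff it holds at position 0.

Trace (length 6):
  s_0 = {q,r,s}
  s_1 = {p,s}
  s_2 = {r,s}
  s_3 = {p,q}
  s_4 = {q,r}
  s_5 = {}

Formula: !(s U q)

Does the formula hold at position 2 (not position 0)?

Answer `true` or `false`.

Answer: false

Derivation:
s_0={q,r,s}: !(s U q)=False (s U q)=True s=True q=True
s_1={p,s}: !(s U q)=False (s U q)=True s=True q=False
s_2={r,s}: !(s U q)=False (s U q)=True s=True q=False
s_3={p,q}: !(s U q)=False (s U q)=True s=False q=True
s_4={q,r}: !(s U q)=False (s U q)=True s=False q=True
s_5={}: !(s U q)=True (s U q)=False s=False q=False
Evaluating at position 2: result = False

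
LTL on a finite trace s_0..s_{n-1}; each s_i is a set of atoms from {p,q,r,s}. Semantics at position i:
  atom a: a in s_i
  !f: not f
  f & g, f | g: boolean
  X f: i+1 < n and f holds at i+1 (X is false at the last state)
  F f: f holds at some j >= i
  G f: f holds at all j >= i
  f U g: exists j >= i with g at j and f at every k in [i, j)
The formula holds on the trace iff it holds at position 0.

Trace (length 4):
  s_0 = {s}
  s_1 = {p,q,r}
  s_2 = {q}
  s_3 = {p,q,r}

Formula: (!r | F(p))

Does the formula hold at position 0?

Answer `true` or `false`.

Answer: true

Derivation:
s_0={s}: (!r | F(p))=True !r=True r=False F(p)=True p=False
s_1={p,q,r}: (!r | F(p))=True !r=False r=True F(p)=True p=True
s_2={q}: (!r | F(p))=True !r=True r=False F(p)=True p=False
s_3={p,q,r}: (!r | F(p))=True !r=False r=True F(p)=True p=True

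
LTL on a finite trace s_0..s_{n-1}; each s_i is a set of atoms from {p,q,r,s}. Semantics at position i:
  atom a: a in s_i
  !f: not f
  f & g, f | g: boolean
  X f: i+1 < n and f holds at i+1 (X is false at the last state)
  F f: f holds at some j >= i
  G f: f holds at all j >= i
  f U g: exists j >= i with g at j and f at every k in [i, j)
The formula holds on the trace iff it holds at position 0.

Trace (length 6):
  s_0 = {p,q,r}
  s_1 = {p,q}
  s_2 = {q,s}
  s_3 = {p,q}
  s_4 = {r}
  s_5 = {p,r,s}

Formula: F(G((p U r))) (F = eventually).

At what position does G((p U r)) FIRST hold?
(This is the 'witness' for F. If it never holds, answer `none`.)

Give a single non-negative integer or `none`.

Answer: 3

Derivation:
s_0={p,q,r}: G((p U r))=False (p U r)=True p=True r=True
s_1={p,q}: G((p U r))=False (p U r)=False p=True r=False
s_2={q,s}: G((p U r))=False (p U r)=False p=False r=False
s_3={p,q}: G((p U r))=True (p U r)=True p=True r=False
s_4={r}: G((p U r))=True (p U r)=True p=False r=True
s_5={p,r,s}: G((p U r))=True (p U r)=True p=True r=True
F(G((p U r))) holds; first witness at position 3.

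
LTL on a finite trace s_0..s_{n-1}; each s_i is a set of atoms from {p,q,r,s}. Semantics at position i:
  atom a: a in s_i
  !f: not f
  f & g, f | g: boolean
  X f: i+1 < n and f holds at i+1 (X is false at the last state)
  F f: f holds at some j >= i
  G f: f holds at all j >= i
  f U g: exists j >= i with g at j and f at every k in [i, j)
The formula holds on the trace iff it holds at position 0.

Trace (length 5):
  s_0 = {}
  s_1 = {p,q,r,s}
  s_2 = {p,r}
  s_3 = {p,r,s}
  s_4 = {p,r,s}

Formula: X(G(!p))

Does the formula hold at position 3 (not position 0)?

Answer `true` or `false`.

s_0={}: X(G(!p))=False G(!p)=False !p=True p=False
s_1={p,q,r,s}: X(G(!p))=False G(!p)=False !p=False p=True
s_2={p,r}: X(G(!p))=False G(!p)=False !p=False p=True
s_3={p,r,s}: X(G(!p))=False G(!p)=False !p=False p=True
s_4={p,r,s}: X(G(!p))=False G(!p)=False !p=False p=True
Evaluating at position 3: result = False

Answer: false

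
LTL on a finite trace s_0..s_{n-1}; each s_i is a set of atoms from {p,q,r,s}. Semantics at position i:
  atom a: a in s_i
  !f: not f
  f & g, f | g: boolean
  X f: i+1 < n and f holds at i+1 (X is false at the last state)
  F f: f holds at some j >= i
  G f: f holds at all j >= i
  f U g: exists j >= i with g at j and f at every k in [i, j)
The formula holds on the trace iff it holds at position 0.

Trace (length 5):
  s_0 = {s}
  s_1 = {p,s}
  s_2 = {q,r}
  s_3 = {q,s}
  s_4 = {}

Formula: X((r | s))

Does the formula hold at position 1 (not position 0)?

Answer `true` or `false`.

Answer: true

Derivation:
s_0={s}: X((r | s))=True (r | s)=True r=False s=True
s_1={p,s}: X((r | s))=True (r | s)=True r=False s=True
s_2={q,r}: X((r | s))=True (r | s)=True r=True s=False
s_3={q,s}: X((r | s))=False (r | s)=True r=False s=True
s_4={}: X((r | s))=False (r | s)=False r=False s=False
Evaluating at position 1: result = True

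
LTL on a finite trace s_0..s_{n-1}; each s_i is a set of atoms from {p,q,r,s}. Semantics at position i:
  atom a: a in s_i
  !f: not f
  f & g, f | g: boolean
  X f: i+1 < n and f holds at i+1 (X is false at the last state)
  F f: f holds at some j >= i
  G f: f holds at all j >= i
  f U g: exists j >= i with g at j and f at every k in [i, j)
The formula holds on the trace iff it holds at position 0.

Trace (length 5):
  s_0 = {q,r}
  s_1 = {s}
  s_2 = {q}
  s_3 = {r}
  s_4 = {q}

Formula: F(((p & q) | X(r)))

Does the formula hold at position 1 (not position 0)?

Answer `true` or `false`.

s_0={q,r}: F(((p & q) | X(r)))=True ((p & q) | X(r))=False (p & q)=False p=False q=True X(r)=False r=True
s_1={s}: F(((p & q) | X(r)))=True ((p & q) | X(r))=False (p & q)=False p=False q=False X(r)=False r=False
s_2={q}: F(((p & q) | X(r)))=True ((p & q) | X(r))=True (p & q)=False p=False q=True X(r)=True r=False
s_3={r}: F(((p & q) | X(r)))=False ((p & q) | X(r))=False (p & q)=False p=False q=False X(r)=False r=True
s_4={q}: F(((p & q) | X(r)))=False ((p & q) | X(r))=False (p & q)=False p=False q=True X(r)=False r=False
Evaluating at position 1: result = True

Answer: true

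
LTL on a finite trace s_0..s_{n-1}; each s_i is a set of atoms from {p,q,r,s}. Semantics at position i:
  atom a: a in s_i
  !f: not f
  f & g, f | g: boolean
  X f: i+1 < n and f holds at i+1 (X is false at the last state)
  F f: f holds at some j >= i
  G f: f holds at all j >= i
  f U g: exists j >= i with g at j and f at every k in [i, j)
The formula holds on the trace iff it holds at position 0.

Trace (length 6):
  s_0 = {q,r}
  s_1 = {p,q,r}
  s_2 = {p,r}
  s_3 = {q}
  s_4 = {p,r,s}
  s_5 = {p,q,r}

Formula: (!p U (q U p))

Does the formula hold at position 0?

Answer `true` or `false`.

s_0={q,r}: (!p U (q U p))=True !p=True p=False (q U p)=True q=True
s_1={p,q,r}: (!p U (q U p))=True !p=False p=True (q U p)=True q=True
s_2={p,r}: (!p U (q U p))=True !p=False p=True (q U p)=True q=False
s_3={q}: (!p U (q U p))=True !p=True p=False (q U p)=True q=True
s_4={p,r,s}: (!p U (q U p))=True !p=False p=True (q U p)=True q=False
s_5={p,q,r}: (!p U (q U p))=True !p=False p=True (q U p)=True q=True

Answer: true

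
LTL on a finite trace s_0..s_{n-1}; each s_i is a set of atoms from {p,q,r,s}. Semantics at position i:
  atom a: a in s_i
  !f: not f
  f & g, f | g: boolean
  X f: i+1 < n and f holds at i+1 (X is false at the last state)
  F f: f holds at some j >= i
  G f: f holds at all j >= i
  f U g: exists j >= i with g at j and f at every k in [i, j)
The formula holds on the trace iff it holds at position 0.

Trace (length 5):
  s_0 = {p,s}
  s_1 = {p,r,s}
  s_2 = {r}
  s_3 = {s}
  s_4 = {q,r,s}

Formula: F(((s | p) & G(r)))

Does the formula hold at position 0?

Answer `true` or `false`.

s_0={p,s}: F(((s | p) & G(r)))=True ((s | p) & G(r))=False (s | p)=True s=True p=True G(r)=False r=False
s_1={p,r,s}: F(((s | p) & G(r)))=True ((s | p) & G(r))=False (s | p)=True s=True p=True G(r)=False r=True
s_2={r}: F(((s | p) & G(r)))=True ((s | p) & G(r))=False (s | p)=False s=False p=False G(r)=False r=True
s_3={s}: F(((s | p) & G(r)))=True ((s | p) & G(r))=False (s | p)=True s=True p=False G(r)=False r=False
s_4={q,r,s}: F(((s | p) & G(r)))=True ((s | p) & G(r))=True (s | p)=True s=True p=False G(r)=True r=True

Answer: true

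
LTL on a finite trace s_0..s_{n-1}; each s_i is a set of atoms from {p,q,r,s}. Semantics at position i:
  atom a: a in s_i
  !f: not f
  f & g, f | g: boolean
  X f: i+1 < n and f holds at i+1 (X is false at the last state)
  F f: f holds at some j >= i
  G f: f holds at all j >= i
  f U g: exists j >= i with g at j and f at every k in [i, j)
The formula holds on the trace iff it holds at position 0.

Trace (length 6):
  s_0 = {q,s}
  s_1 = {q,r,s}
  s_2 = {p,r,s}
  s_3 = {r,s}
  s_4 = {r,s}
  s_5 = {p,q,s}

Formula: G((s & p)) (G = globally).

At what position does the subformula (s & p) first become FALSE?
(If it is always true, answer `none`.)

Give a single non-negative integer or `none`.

Answer: 0

Derivation:
s_0={q,s}: (s & p)=False s=True p=False
s_1={q,r,s}: (s & p)=False s=True p=False
s_2={p,r,s}: (s & p)=True s=True p=True
s_3={r,s}: (s & p)=False s=True p=False
s_4={r,s}: (s & p)=False s=True p=False
s_5={p,q,s}: (s & p)=True s=True p=True
G((s & p)) holds globally = False
First violation at position 0.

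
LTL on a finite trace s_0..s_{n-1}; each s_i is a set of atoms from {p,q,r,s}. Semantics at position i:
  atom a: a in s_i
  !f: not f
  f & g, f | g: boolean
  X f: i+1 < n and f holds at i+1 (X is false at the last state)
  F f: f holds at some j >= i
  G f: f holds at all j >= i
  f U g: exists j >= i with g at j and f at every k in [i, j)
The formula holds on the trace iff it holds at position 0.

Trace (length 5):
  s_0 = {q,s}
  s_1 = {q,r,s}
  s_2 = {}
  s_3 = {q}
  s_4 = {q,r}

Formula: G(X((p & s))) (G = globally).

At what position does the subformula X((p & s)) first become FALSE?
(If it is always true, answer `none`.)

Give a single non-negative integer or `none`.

Answer: 0

Derivation:
s_0={q,s}: X((p & s))=False (p & s)=False p=False s=True
s_1={q,r,s}: X((p & s))=False (p & s)=False p=False s=True
s_2={}: X((p & s))=False (p & s)=False p=False s=False
s_3={q}: X((p & s))=False (p & s)=False p=False s=False
s_4={q,r}: X((p & s))=False (p & s)=False p=False s=False
G(X((p & s))) holds globally = False
First violation at position 0.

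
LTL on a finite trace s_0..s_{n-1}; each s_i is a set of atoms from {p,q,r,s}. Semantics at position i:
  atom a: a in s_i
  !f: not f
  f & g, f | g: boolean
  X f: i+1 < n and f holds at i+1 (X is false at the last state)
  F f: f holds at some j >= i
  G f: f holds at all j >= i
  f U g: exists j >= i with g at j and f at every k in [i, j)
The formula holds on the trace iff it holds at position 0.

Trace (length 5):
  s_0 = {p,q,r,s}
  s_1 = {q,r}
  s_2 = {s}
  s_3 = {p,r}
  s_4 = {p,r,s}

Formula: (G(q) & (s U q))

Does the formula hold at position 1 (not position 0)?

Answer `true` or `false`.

s_0={p,q,r,s}: (G(q) & (s U q))=False G(q)=False q=True (s U q)=True s=True
s_1={q,r}: (G(q) & (s U q))=False G(q)=False q=True (s U q)=True s=False
s_2={s}: (G(q) & (s U q))=False G(q)=False q=False (s U q)=False s=True
s_3={p,r}: (G(q) & (s U q))=False G(q)=False q=False (s U q)=False s=False
s_4={p,r,s}: (G(q) & (s U q))=False G(q)=False q=False (s U q)=False s=True
Evaluating at position 1: result = False

Answer: false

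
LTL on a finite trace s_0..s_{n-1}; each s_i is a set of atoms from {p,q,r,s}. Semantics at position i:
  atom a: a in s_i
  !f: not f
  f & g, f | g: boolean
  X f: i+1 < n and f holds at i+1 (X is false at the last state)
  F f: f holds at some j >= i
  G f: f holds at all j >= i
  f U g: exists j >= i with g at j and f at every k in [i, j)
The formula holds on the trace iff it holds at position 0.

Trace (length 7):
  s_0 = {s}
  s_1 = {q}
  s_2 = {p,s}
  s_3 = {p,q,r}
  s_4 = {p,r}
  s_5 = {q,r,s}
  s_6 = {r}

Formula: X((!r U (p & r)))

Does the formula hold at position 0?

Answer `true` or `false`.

s_0={s}: X((!r U (p & r)))=True (!r U (p & r))=True !r=True r=False (p & r)=False p=False
s_1={q}: X((!r U (p & r)))=True (!r U (p & r))=True !r=True r=False (p & r)=False p=False
s_2={p,s}: X((!r U (p & r)))=True (!r U (p & r))=True !r=True r=False (p & r)=False p=True
s_3={p,q,r}: X((!r U (p & r)))=True (!r U (p & r))=True !r=False r=True (p & r)=True p=True
s_4={p,r}: X((!r U (p & r)))=False (!r U (p & r))=True !r=False r=True (p & r)=True p=True
s_5={q,r,s}: X((!r U (p & r)))=False (!r U (p & r))=False !r=False r=True (p & r)=False p=False
s_6={r}: X((!r U (p & r)))=False (!r U (p & r))=False !r=False r=True (p & r)=False p=False

Answer: true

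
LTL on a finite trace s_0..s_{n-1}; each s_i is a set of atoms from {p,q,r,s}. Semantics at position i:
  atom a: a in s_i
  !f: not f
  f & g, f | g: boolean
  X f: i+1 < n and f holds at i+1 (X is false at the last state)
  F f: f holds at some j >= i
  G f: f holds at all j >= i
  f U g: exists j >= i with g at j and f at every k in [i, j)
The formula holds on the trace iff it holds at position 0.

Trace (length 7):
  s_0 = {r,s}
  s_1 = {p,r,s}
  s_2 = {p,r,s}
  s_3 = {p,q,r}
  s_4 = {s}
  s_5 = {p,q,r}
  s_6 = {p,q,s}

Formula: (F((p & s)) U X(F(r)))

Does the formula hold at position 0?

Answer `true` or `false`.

Answer: true

Derivation:
s_0={r,s}: (F((p & s)) U X(F(r)))=True F((p & s))=True (p & s)=False p=False s=True X(F(r))=True F(r)=True r=True
s_1={p,r,s}: (F((p & s)) U X(F(r)))=True F((p & s))=True (p & s)=True p=True s=True X(F(r))=True F(r)=True r=True
s_2={p,r,s}: (F((p & s)) U X(F(r)))=True F((p & s))=True (p & s)=True p=True s=True X(F(r))=True F(r)=True r=True
s_3={p,q,r}: (F((p & s)) U X(F(r)))=True F((p & s))=True (p & s)=False p=True s=False X(F(r))=True F(r)=True r=True
s_4={s}: (F((p & s)) U X(F(r)))=True F((p & s))=True (p & s)=False p=False s=True X(F(r))=True F(r)=True r=False
s_5={p,q,r}: (F((p & s)) U X(F(r)))=False F((p & s))=True (p & s)=False p=True s=False X(F(r))=False F(r)=True r=True
s_6={p,q,s}: (F((p & s)) U X(F(r)))=False F((p & s))=True (p & s)=True p=True s=True X(F(r))=False F(r)=False r=False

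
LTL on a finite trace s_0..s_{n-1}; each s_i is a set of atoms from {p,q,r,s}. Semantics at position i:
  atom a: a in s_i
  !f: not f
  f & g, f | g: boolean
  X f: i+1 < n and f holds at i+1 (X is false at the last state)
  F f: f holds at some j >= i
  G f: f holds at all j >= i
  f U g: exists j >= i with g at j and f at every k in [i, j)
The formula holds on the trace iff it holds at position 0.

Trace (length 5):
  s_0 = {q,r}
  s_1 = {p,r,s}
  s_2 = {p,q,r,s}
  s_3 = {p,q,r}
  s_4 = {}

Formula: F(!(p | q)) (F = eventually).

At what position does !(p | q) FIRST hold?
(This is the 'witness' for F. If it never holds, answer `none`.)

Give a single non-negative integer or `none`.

Answer: 4

Derivation:
s_0={q,r}: !(p | q)=False (p | q)=True p=False q=True
s_1={p,r,s}: !(p | q)=False (p | q)=True p=True q=False
s_2={p,q,r,s}: !(p | q)=False (p | q)=True p=True q=True
s_3={p,q,r}: !(p | q)=False (p | q)=True p=True q=True
s_4={}: !(p | q)=True (p | q)=False p=False q=False
F(!(p | q)) holds; first witness at position 4.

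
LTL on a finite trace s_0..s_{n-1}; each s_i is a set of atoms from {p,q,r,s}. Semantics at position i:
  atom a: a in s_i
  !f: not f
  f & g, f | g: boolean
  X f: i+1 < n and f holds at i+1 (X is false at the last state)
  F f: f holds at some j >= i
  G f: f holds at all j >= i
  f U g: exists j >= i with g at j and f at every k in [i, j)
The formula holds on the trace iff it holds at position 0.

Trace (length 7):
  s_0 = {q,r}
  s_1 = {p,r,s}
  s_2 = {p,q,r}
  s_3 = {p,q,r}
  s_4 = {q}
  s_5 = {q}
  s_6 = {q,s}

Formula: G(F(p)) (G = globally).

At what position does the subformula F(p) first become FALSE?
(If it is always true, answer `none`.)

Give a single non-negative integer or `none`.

Answer: 4

Derivation:
s_0={q,r}: F(p)=True p=False
s_1={p,r,s}: F(p)=True p=True
s_2={p,q,r}: F(p)=True p=True
s_3={p,q,r}: F(p)=True p=True
s_4={q}: F(p)=False p=False
s_5={q}: F(p)=False p=False
s_6={q,s}: F(p)=False p=False
G(F(p)) holds globally = False
First violation at position 4.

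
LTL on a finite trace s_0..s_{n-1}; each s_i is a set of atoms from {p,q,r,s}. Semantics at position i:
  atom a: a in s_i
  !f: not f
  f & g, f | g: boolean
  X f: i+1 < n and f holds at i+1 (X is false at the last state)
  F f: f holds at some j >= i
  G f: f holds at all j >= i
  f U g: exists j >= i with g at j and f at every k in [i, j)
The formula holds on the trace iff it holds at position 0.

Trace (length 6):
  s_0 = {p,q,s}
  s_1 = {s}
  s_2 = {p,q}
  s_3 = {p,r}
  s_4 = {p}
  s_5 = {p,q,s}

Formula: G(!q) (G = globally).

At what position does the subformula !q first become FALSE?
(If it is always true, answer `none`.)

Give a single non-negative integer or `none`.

Answer: 0

Derivation:
s_0={p,q,s}: !q=False q=True
s_1={s}: !q=True q=False
s_2={p,q}: !q=False q=True
s_3={p,r}: !q=True q=False
s_4={p}: !q=True q=False
s_5={p,q,s}: !q=False q=True
G(!q) holds globally = False
First violation at position 0.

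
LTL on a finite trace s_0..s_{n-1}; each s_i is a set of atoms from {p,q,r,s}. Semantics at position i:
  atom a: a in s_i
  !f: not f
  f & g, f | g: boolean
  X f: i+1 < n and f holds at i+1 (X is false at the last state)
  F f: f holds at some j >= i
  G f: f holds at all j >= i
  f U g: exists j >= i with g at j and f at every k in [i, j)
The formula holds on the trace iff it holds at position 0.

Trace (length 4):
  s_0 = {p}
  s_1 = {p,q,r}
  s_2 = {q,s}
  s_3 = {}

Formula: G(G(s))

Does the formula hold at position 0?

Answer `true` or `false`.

s_0={p}: G(G(s))=False G(s)=False s=False
s_1={p,q,r}: G(G(s))=False G(s)=False s=False
s_2={q,s}: G(G(s))=False G(s)=False s=True
s_3={}: G(G(s))=False G(s)=False s=False

Answer: false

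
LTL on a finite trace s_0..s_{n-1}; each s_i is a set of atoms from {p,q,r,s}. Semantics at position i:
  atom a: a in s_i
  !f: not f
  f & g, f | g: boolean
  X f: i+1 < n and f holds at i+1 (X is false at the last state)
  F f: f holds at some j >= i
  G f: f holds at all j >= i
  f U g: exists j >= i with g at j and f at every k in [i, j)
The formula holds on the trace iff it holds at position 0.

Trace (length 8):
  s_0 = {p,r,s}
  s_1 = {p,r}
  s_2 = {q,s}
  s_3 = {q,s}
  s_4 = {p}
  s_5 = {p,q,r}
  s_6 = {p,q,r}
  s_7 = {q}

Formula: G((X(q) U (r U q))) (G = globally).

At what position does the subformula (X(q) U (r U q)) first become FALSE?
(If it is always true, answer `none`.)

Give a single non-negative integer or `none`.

s_0={p,r,s}: (X(q) U (r U q))=True X(q)=False q=False (r U q)=True r=True
s_1={p,r}: (X(q) U (r U q))=True X(q)=True q=False (r U q)=True r=True
s_2={q,s}: (X(q) U (r U q))=True X(q)=True q=True (r U q)=True r=False
s_3={q,s}: (X(q) U (r U q))=True X(q)=False q=True (r U q)=True r=False
s_4={p}: (X(q) U (r U q))=True X(q)=True q=False (r U q)=False r=False
s_5={p,q,r}: (X(q) U (r U q))=True X(q)=True q=True (r U q)=True r=True
s_6={p,q,r}: (X(q) U (r U q))=True X(q)=True q=True (r U q)=True r=True
s_7={q}: (X(q) U (r U q))=True X(q)=False q=True (r U q)=True r=False
G((X(q) U (r U q))) holds globally = True
No violation — formula holds at every position.

Answer: none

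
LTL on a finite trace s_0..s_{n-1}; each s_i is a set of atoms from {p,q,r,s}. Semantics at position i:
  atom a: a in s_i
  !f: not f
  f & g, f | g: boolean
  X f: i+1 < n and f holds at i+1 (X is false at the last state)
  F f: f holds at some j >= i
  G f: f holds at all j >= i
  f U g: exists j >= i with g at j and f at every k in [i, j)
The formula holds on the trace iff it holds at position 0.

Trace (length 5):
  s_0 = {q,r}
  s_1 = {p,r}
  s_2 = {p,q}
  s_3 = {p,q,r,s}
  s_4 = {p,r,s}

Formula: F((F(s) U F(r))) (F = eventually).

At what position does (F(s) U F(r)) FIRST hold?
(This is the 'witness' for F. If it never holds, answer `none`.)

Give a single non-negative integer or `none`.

Answer: 0

Derivation:
s_0={q,r}: (F(s) U F(r))=True F(s)=True s=False F(r)=True r=True
s_1={p,r}: (F(s) U F(r))=True F(s)=True s=False F(r)=True r=True
s_2={p,q}: (F(s) U F(r))=True F(s)=True s=False F(r)=True r=False
s_3={p,q,r,s}: (F(s) U F(r))=True F(s)=True s=True F(r)=True r=True
s_4={p,r,s}: (F(s) U F(r))=True F(s)=True s=True F(r)=True r=True
F((F(s) U F(r))) holds; first witness at position 0.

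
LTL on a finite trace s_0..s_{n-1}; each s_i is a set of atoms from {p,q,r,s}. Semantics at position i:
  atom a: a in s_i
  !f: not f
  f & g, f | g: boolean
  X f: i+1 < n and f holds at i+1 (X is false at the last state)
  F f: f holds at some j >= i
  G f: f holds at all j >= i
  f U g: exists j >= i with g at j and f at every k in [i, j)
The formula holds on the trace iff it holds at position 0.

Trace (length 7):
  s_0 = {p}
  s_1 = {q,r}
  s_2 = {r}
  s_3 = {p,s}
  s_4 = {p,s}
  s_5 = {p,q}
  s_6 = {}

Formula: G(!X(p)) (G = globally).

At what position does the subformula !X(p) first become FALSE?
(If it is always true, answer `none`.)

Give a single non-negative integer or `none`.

s_0={p}: !X(p)=True X(p)=False p=True
s_1={q,r}: !X(p)=True X(p)=False p=False
s_2={r}: !X(p)=False X(p)=True p=False
s_3={p,s}: !X(p)=False X(p)=True p=True
s_4={p,s}: !X(p)=False X(p)=True p=True
s_5={p,q}: !X(p)=True X(p)=False p=True
s_6={}: !X(p)=True X(p)=False p=False
G(!X(p)) holds globally = False
First violation at position 2.

Answer: 2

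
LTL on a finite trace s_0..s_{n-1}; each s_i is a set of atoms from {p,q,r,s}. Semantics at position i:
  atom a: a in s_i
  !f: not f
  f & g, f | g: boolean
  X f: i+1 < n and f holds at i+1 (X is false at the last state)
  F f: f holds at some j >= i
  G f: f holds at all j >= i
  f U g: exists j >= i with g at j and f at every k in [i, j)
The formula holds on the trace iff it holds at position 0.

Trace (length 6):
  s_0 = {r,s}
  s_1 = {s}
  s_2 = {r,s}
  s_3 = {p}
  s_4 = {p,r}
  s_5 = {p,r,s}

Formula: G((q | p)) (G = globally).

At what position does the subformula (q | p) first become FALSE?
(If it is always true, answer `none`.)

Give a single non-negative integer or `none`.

s_0={r,s}: (q | p)=False q=False p=False
s_1={s}: (q | p)=False q=False p=False
s_2={r,s}: (q | p)=False q=False p=False
s_3={p}: (q | p)=True q=False p=True
s_4={p,r}: (q | p)=True q=False p=True
s_5={p,r,s}: (q | p)=True q=False p=True
G((q | p)) holds globally = False
First violation at position 0.

Answer: 0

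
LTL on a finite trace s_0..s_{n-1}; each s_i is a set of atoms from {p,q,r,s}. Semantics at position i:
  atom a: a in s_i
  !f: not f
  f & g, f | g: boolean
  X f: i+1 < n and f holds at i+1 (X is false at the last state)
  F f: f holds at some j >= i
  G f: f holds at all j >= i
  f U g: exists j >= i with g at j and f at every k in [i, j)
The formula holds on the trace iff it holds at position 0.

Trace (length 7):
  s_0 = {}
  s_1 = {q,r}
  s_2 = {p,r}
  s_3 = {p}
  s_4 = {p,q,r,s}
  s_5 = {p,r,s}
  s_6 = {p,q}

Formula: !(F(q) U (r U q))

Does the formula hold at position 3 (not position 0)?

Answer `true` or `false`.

Answer: false

Derivation:
s_0={}: !(F(q) U (r U q))=False (F(q) U (r U q))=True F(q)=True q=False (r U q)=False r=False
s_1={q,r}: !(F(q) U (r U q))=False (F(q) U (r U q))=True F(q)=True q=True (r U q)=True r=True
s_2={p,r}: !(F(q) U (r U q))=False (F(q) U (r U q))=True F(q)=True q=False (r U q)=False r=True
s_3={p}: !(F(q) U (r U q))=False (F(q) U (r U q))=True F(q)=True q=False (r U q)=False r=False
s_4={p,q,r,s}: !(F(q) U (r U q))=False (F(q) U (r U q))=True F(q)=True q=True (r U q)=True r=True
s_5={p,r,s}: !(F(q) U (r U q))=False (F(q) U (r U q))=True F(q)=True q=False (r U q)=True r=True
s_6={p,q}: !(F(q) U (r U q))=False (F(q) U (r U q))=True F(q)=True q=True (r U q)=True r=False
Evaluating at position 3: result = False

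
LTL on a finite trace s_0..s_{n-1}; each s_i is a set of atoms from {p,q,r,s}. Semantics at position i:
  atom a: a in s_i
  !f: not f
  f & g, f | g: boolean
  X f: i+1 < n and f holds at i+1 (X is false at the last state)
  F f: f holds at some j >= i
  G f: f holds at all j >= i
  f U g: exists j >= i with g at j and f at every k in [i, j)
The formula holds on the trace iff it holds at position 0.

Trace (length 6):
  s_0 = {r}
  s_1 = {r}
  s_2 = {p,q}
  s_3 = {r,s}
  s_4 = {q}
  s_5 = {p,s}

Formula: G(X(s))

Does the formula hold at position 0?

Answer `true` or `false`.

Answer: false

Derivation:
s_0={r}: G(X(s))=False X(s)=False s=False
s_1={r}: G(X(s))=False X(s)=False s=False
s_2={p,q}: G(X(s))=False X(s)=True s=False
s_3={r,s}: G(X(s))=False X(s)=False s=True
s_4={q}: G(X(s))=False X(s)=True s=False
s_5={p,s}: G(X(s))=False X(s)=False s=True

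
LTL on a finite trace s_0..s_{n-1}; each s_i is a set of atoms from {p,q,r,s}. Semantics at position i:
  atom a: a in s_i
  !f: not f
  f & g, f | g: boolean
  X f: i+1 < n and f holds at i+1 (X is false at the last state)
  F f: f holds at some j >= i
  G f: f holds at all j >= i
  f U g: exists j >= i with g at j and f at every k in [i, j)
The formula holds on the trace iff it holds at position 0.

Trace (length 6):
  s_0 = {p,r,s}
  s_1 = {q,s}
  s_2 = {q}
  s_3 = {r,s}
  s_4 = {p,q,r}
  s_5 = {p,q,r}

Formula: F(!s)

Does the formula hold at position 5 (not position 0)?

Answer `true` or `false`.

Answer: true

Derivation:
s_0={p,r,s}: F(!s)=True !s=False s=True
s_1={q,s}: F(!s)=True !s=False s=True
s_2={q}: F(!s)=True !s=True s=False
s_3={r,s}: F(!s)=True !s=False s=True
s_4={p,q,r}: F(!s)=True !s=True s=False
s_5={p,q,r}: F(!s)=True !s=True s=False
Evaluating at position 5: result = True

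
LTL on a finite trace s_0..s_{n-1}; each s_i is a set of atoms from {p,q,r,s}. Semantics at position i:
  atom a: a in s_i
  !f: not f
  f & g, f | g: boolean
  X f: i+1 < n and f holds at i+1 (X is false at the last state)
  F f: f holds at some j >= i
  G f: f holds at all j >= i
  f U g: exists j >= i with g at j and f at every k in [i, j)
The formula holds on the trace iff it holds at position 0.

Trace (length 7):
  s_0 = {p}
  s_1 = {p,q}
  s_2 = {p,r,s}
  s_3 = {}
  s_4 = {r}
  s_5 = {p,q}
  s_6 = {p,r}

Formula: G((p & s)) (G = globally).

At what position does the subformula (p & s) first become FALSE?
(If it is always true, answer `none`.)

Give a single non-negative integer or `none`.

Answer: 0

Derivation:
s_0={p}: (p & s)=False p=True s=False
s_1={p,q}: (p & s)=False p=True s=False
s_2={p,r,s}: (p & s)=True p=True s=True
s_3={}: (p & s)=False p=False s=False
s_4={r}: (p & s)=False p=False s=False
s_5={p,q}: (p & s)=False p=True s=False
s_6={p,r}: (p & s)=False p=True s=False
G((p & s)) holds globally = False
First violation at position 0.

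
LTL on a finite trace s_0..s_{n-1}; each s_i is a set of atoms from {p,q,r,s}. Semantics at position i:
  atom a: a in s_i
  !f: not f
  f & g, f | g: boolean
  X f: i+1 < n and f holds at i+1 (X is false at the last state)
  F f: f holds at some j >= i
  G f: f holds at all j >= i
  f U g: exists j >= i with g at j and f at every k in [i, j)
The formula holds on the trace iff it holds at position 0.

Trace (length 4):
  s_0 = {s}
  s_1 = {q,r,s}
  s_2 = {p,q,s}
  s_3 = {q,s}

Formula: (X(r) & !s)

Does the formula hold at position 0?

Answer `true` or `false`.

Answer: false

Derivation:
s_0={s}: (X(r) & !s)=False X(r)=True r=False !s=False s=True
s_1={q,r,s}: (X(r) & !s)=False X(r)=False r=True !s=False s=True
s_2={p,q,s}: (X(r) & !s)=False X(r)=False r=False !s=False s=True
s_3={q,s}: (X(r) & !s)=False X(r)=False r=False !s=False s=True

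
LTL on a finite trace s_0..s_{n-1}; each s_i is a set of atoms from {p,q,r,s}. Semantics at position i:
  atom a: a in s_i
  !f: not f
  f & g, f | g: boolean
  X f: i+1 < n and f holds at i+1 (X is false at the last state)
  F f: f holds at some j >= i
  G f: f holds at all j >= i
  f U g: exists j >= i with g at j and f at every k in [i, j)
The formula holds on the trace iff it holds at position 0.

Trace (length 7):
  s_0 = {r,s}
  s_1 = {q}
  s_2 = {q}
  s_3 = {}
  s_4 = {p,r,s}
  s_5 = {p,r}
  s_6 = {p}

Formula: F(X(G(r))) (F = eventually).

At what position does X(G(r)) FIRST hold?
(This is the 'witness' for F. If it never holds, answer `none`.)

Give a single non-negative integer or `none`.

s_0={r,s}: X(G(r))=False G(r)=False r=True
s_1={q}: X(G(r))=False G(r)=False r=False
s_2={q}: X(G(r))=False G(r)=False r=False
s_3={}: X(G(r))=False G(r)=False r=False
s_4={p,r,s}: X(G(r))=False G(r)=False r=True
s_5={p,r}: X(G(r))=False G(r)=False r=True
s_6={p}: X(G(r))=False G(r)=False r=False
F(X(G(r))) does not hold (no witness exists).

Answer: none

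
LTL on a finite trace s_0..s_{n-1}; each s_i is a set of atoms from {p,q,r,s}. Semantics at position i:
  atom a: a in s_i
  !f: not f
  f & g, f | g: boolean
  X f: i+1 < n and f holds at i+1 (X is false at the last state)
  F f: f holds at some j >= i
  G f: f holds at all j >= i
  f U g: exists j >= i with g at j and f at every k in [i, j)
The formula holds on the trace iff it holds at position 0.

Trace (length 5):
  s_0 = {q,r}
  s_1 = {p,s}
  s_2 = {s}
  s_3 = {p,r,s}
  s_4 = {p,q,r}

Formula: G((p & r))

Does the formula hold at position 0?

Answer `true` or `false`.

s_0={q,r}: G((p & r))=False (p & r)=False p=False r=True
s_1={p,s}: G((p & r))=False (p & r)=False p=True r=False
s_2={s}: G((p & r))=False (p & r)=False p=False r=False
s_3={p,r,s}: G((p & r))=True (p & r)=True p=True r=True
s_4={p,q,r}: G((p & r))=True (p & r)=True p=True r=True

Answer: false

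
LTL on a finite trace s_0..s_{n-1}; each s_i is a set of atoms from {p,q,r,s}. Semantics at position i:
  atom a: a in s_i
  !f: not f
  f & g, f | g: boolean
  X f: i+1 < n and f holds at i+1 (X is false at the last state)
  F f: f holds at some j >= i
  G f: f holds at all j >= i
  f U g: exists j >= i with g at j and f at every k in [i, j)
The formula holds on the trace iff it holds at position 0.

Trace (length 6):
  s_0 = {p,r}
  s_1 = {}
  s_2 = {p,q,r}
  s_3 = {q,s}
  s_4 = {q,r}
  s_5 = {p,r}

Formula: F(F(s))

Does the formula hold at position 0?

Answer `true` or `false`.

Answer: true

Derivation:
s_0={p,r}: F(F(s))=True F(s)=True s=False
s_1={}: F(F(s))=True F(s)=True s=False
s_2={p,q,r}: F(F(s))=True F(s)=True s=False
s_3={q,s}: F(F(s))=True F(s)=True s=True
s_4={q,r}: F(F(s))=False F(s)=False s=False
s_5={p,r}: F(F(s))=False F(s)=False s=False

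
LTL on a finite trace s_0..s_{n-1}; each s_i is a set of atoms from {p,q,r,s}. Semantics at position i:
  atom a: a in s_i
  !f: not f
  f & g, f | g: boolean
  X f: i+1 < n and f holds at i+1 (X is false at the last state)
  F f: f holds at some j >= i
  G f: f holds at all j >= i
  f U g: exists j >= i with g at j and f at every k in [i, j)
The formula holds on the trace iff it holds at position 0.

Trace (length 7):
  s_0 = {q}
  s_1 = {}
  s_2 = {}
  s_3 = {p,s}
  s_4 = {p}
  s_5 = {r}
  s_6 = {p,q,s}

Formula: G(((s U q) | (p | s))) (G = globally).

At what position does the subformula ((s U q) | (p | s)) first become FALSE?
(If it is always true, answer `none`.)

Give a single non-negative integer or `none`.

s_0={q}: ((s U q) | (p | s))=True (s U q)=True s=False q=True (p | s)=False p=False
s_1={}: ((s U q) | (p | s))=False (s U q)=False s=False q=False (p | s)=False p=False
s_2={}: ((s U q) | (p | s))=False (s U q)=False s=False q=False (p | s)=False p=False
s_3={p,s}: ((s U q) | (p | s))=True (s U q)=False s=True q=False (p | s)=True p=True
s_4={p}: ((s U q) | (p | s))=True (s U q)=False s=False q=False (p | s)=True p=True
s_5={r}: ((s U q) | (p | s))=False (s U q)=False s=False q=False (p | s)=False p=False
s_6={p,q,s}: ((s U q) | (p | s))=True (s U q)=True s=True q=True (p | s)=True p=True
G(((s U q) | (p | s))) holds globally = False
First violation at position 1.

Answer: 1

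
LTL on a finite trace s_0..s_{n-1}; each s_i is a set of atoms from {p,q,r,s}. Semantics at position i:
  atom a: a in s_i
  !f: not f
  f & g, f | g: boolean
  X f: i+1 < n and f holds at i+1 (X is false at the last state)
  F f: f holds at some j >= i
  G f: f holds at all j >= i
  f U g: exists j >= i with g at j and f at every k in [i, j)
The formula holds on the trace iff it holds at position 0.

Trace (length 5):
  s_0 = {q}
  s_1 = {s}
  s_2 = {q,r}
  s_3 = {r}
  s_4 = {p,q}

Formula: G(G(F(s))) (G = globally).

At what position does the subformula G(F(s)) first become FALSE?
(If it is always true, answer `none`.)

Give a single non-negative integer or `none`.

s_0={q}: G(F(s))=False F(s)=True s=False
s_1={s}: G(F(s))=False F(s)=True s=True
s_2={q,r}: G(F(s))=False F(s)=False s=False
s_3={r}: G(F(s))=False F(s)=False s=False
s_4={p,q}: G(F(s))=False F(s)=False s=False
G(G(F(s))) holds globally = False
First violation at position 0.

Answer: 0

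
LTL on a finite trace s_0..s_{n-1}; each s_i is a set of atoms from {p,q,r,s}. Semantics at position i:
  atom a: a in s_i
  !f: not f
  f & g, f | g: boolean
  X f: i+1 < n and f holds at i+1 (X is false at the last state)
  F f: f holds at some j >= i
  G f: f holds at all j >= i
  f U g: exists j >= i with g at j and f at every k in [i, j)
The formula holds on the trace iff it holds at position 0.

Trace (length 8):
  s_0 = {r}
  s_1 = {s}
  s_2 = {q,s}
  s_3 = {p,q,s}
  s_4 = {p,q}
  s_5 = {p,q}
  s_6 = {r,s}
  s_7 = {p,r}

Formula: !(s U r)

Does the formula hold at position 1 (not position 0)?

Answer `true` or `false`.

Answer: true

Derivation:
s_0={r}: !(s U r)=False (s U r)=True s=False r=True
s_1={s}: !(s U r)=True (s U r)=False s=True r=False
s_2={q,s}: !(s U r)=True (s U r)=False s=True r=False
s_3={p,q,s}: !(s U r)=True (s U r)=False s=True r=False
s_4={p,q}: !(s U r)=True (s U r)=False s=False r=False
s_5={p,q}: !(s U r)=True (s U r)=False s=False r=False
s_6={r,s}: !(s U r)=False (s U r)=True s=True r=True
s_7={p,r}: !(s U r)=False (s U r)=True s=False r=True
Evaluating at position 1: result = True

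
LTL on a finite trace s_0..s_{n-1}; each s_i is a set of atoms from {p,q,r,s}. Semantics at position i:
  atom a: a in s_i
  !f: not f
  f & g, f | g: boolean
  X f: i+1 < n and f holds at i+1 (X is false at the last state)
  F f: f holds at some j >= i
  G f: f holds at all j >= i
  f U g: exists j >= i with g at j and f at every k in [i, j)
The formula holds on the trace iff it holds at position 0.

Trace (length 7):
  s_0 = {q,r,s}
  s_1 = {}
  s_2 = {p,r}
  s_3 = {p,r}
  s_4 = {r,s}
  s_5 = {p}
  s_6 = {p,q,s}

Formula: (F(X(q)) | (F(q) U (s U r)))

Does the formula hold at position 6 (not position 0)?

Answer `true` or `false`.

s_0={q,r,s}: (F(X(q)) | (F(q) U (s U r)))=True F(X(q))=True X(q)=False q=True (F(q) U (s U r))=True F(q)=True (s U r)=True s=True r=True
s_1={}: (F(X(q)) | (F(q) U (s U r)))=True F(X(q))=True X(q)=False q=False (F(q) U (s U r))=True F(q)=True (s U r)=False s=False r=False
s_2={p,r}: (F(X(q)) | (F(q) U (s U r)))=True F(X(q))=True X(q)=False q=False (F(q) U (s U r))=True F(q)=True (s U r)=True s=False r=True
s_3={p,r}: (F(X(q)) | (F(q) U (s U r)))=True F(X(q))=True X(q)=False q=False (F(q) U (s U r))=True F(q)=True (s U r)=True s=False r=True
s_4={r,s}: (F(X(q)) | (F(q) U (s U r)))=True F(X(q))=True X(q)=False q=False (F(q) U (s U r))=True F(q)=True (s U r)=True s=True r=True
s_5={p}: (F(X(q)) | (F(q) U (s U r)))=True F(X(q))=True X(q)=True q=False (F(q) U (s U r))=False F(q)=True (s U r)=False s=False r=False
s_6={p,q,s}: (F(X(q)) | (F(q) U (s U r)))=False F(X(q))=False X(q)=False q=True (F(q) U (s U r))=False F(q)=True (s U r)=False s=True r=False
Evaluating at position 6: result = False

Answer: false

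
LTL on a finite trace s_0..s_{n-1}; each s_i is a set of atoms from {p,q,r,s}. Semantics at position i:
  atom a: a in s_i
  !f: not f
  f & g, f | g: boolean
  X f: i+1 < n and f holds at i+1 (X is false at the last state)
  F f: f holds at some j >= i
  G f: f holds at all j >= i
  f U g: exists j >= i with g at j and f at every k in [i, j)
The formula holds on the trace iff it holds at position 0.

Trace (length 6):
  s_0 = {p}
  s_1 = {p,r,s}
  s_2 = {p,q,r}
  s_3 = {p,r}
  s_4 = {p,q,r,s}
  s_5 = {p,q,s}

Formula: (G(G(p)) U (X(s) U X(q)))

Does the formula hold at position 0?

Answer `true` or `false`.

s_0={p}: (G(G(p)) U (X(s) U X(q)))=True G(G(p))=True G(p)=True p=True (X(s) U X(q))=True X(s)=True s=False X(q)=False q=False
s_1={p,r,s}: (G(G(p)) U (X(s) U X(q)))=True G(G(p))=True G(p)=True p=True (X(s) U X(q))=True X(s)=False s=True X(q)=True q=False
s_2={p,q,r}: (G(G(p)) U (X(s) U X(q)))=True G(G(p))=True G(p)=True p=True (X(s) U X(q))=False X(s)=False s=False X(q)=False q=True
s_3={p,r}: (G(G(p)) U (X(s) U X(q)))=True G(G(p))=True G(p)=True p=True (X(s) U X(q))=True X(s)=True s=False X(q)=True q=False
s_4={p,q,r,s}: (G(G(p)) U (X(s) U X(q)))=True G(G(p))=True G(p)=True p=True (X(s) U X(q))=True X(s)=True s=True X(q)=True q=True
s_5={p,q,s}: (G(G(p)) U (X(s) U X(q)))=False G(G(p))=True G(p)=True p=True (X(s) U X(q))=False X(s)=False s=True X(q)=False q=True

Answer: true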